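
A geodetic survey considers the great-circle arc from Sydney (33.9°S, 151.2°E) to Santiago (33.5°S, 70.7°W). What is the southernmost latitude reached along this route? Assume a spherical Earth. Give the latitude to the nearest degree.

The great circle lies in the plane with unit normal n̂ = (p₁ × p₂)/|p₁ × p₂|.
Here n̂_z ≈ +0.472; the vertex latitude is φ_max = arccos|n̂_z| ≈ 61.8°.
Check via Clairaut: cos φ_max = |cos φ₁| · sin C = cos(33.9°)·sin(145.3°) ≈ 0.472, again giving ≈ 61.8°.

≈ 62°S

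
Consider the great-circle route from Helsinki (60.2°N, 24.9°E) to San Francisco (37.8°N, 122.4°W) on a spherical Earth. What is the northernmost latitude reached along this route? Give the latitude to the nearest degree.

The great circle lies in the plane with unit normal n̂ = (p₁ × p₂)/|p₁ × p₂|.
Here n̂_z ≈ -0.217; the vertex latitude is φ_max = arccos|n̂_z| ≈ 77.5°.

≈ 77°N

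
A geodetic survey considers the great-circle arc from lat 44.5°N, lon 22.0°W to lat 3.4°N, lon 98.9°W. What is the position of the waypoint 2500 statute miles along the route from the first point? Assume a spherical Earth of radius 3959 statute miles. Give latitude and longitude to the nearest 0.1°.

≈ lat 31.0°N, lon 65.2°W

Write both endpoints as unit vectors p₁, p₂ with components (cos φ cos λ, cos φ sin λ, sin φ).
The central angle between the endpoints is δ = arccos(p₁·p₂) ≈ 1.366 rad (78.3°). The total great-circle distance is δ·R ≈ 1.366 × 3959 ≈ 5410 mi, so the target fraction is f = 2500/5410 ≈ 0.462.
Interpolate at f ≈ 0.462 with slerp weights a = sin((1−f)δ)/sin δ ≈ 0.685, b = sin(fδ)/sin δ ≈ 0.603.
p = a·p₁ + b·p₂ ≈ (0.360, -0.778, 0.516); φ = arcsin(p_z) ≈ 31.05°, λ = atan2(p_y, p_x) ≈ -65.17°.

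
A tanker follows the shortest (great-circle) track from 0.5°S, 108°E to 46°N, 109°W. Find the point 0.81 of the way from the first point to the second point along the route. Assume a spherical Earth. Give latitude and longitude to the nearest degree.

≈ 58°N, 143°W

The haversine formula gives a central angle δ ≈ 2.166 rad (124.1°) between the endpoints.
Interpolate at f = 0.81 with slerp weights a = sin((1−f)δ)/sin δ ≈ 0.483, b = sin(fδ)/sin δ ≈ 1.188.
p = a·p₁ + b·p₂ ≈ (-0.418, -0.320, 0.850); φ = arcsin(p_z) ≈ 58.22°, λ = atan2(p_y, p_x) ≈ -142.53°.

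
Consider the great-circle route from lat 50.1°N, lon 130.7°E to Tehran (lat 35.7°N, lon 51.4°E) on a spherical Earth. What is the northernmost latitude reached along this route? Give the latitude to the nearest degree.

≈ 52°N

The great circle lies in the plane with unit normal n̂ = (p₁ × p₂)/|p₁ × p₂|.
Here n̂_z ≈ -0.610; the vertex latitude is φ_max = arccos|n̂_z| ≈ 52.4°.
Check via Clairaut: cos φ_max = |cos φ₁| · sin C = cos(50.1°)·sin(72.0°) ≈ 0.610, again giving ≈ 52.4°.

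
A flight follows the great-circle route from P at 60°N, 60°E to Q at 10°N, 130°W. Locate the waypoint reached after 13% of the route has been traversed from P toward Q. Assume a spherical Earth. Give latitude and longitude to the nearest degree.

Convert each endpoint to a unit vector on the sphere (x = cos φ cos λ, y = cos φ sin λ, z = sin φ).
The central angle between the endpoints is δ = arccos(p₁·p₂) ≈ 1.912 rad (109.5°).
Interpolate at f = 0.13 with slerp weights a = sin((1−f)δ)/sin δ ≈ 1.057, b = sin(fδ)/sin δ ≈ 0.261.
p = a·p₁ + b·p₂ ≈ (0.099, 0.261, 0.960); φ = arcsin(p_z) ≈ 73.82°, λ = atan2(p_y, p_x) ≈ 69.22°.

≈ 74°N, 69°E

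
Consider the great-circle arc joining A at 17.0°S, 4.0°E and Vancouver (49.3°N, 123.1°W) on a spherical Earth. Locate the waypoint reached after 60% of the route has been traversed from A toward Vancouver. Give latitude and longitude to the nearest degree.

The haversine formula gives a central angle δ ≈ 2.212 rad (126.7°) between the endpoints.
Interpolate at f = 0.60 with slerp weights a = sin((1−f)δ)/sin δ ≈ 0.965, b = sin(fδ)/sin δ ≈ 1.211.
p = a·p₁ + b·p₂ ≈ (0.490, -0.597, 0.636); φ = arcsin(p_z) ≈ 39.46°, λ = atan2(p_y, p_x) ≈ -50.64°.

≈ 39°N, 51°W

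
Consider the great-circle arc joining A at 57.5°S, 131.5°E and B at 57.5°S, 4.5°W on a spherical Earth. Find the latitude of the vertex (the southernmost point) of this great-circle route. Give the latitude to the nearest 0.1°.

The great circle lies in the plane with unit normal n̂ = (p₁ × p₂)/|p₁ × p₂|.
Here n̂_z ≈ -0.232; the vertex latitude is φ_max = arccos|n̂_z| ≈ 76.6°.

≈ 76.6°S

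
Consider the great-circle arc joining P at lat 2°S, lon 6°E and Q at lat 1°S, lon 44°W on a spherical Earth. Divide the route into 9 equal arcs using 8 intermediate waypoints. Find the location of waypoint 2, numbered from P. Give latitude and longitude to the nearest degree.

≈ lat 2°S, lon 5°W

Convert each endpoint to a unit vector on the sphere (x = cos φ cos λ, y = cos φ sin λ, z = sin φ).
The central angle between the endpoints is δ = arccos(p₁·p₂) ≈ 0.873 rad (50.0°).
Interpolate at f = 2/9 with slerp weights a = sin((1−f)δ)/sin δ ≈ 0.820, b = sin(fδ)/sin δ ≈ 0.252.
p = a·p₁ + b·p₂ ≈ (0.995, -0.089, -0.033); φ = arcsin(p_z) ≈ -1.89°, λ = atan2(p_y, p_x) ≈ -5.12°.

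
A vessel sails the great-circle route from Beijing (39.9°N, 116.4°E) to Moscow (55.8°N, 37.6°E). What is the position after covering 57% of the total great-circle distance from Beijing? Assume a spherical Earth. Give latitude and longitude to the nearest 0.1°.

Convert each endpoint to a unit vector on the sphere (x = cos φ cos λ, y = cos φ sin λ, z = sin φ).
The central angle between the endpoints is δ = arccos(p₁·p₂) ≈ 0.909 rad (52.1°).
Interpolate at f = 0.57 with slerp weights a = sin((1−f)δ)/sin δ ≈ 0.483, b = sin(fδ)/sin δ ≈ 0.628.
p = a·p₁ + b·p₂ ≈ (0.115, 0.547, 0.829); φ = arcsin(p_z) ≈ 56.00°, λ = atan2(p_y, p_x) ≈ 78.15°.

≈ 56.0°N, 78.1°E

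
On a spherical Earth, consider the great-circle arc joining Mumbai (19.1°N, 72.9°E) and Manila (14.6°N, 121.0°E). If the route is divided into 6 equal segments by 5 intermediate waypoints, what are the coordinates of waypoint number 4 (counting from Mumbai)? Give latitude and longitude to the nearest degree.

From cos δ = sin φ₁ sin φ₂ + cos φ₁ cos φ₂ cos Δλ, the central angle is δ ≈ 0.805 rad (46.1°).
Interpolate at f = 4/6 with slerp weights a = sin((1−f)δ)/sin δ ≈ 0.368, b = sin(fδ)/sin δ ≈ 0.709.
p = a·p₁ + b·p₂ ≈ (-0.251, 0.921, 0.299); φ = arcsin(p_z) ≈ 17.41°, λ = atan2(p_y, p_x) ≈ 105.27°.

≈ (17°N, 105°E)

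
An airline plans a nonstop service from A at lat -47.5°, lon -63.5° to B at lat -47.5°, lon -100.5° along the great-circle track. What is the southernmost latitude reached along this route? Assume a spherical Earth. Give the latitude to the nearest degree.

The great circle lies in the plane with unit normal n̂ = (p₁ × p₂)/|p₁ × p₂|.
Here n̂_z ≈ -0.656; the vertex latitude is φ_max = arccos|n̂_z| ≈ 49.0°.
Check via Clairaut: cos φ_max = |cos φ₁| · sin C = cos(47.5°)·sin(103.9°) ≈ 0.656, again giving ≈ 49.0°.

≈ -49°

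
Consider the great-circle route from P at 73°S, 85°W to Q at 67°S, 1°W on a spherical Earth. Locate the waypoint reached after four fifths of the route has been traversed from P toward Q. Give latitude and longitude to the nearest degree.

Convert each endpoint to a unit vector on the sphere (x = cos φ cos λ, y = cos φ sin λ, z = sin φ).
The central angle between the endpoints is δ = arccos(p₁·p₂) ≈ 0.469 rad (26.8°).
Interpolate at f = 4/5 with slerp weights a = sin((1−f)δ)/sin δ ≈ 0.207, b = sin(fδ)/sin δ ≈ 0.811.
p = a·p₁ + b·p₂ ≈ (0.322, -0.066, -0.944); φ = arcsin(p_z) ≈ -70.81°, λ = atan2(p_y, p_x) ≈ -11.56°.

≈ 71°S, 12°W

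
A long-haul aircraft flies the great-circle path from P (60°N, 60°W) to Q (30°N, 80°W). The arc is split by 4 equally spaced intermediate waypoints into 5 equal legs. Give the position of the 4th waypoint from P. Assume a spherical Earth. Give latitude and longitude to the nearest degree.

≈ (36°N, 77°W)

The haversine formula gives a central angle δ ≈ 0.574 rad (32.9°) between the endpoints.
Interpolate at f = 4/5 with slerp weights a = sin((1−f)δ)/sin δ ≈ 0.211, b = sin(fδ)/sin δ ≈ 0.816.
p = a·p₁ + b·p₂ ≈ (0.175, -0.787, 0.591); φ = arcsin(p_z) ≈ 36.21°, λ = atan2(p_y, p_x) ≈ -77.44°.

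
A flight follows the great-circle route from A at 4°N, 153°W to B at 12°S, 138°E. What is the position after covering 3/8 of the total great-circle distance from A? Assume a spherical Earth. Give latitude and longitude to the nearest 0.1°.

Write both endpoints as unit vectors p₁, p₂ with components (cos φ cos λ, cos φ sin λ, sin φ).
The central angle between the endpoints is δ = arccos(p₁·p₂) ≈ 1.229 rad (70.4°).
Interpolate at f = 3/8 with slerp weights a = sin((1−f)δ)/sin δ ≈ 0.737, b = sin(fδ)/sin δ ≈ 0.472.
p = a·p₁ + b·p₂ ≈ (-0.999, -0.025, -0.047); φ = arcsin(p_z) ≈ -2.68°, λ = atan2(p_y, p_x) ≈ -178.56°.

≈ 2.7°S, 178.6°W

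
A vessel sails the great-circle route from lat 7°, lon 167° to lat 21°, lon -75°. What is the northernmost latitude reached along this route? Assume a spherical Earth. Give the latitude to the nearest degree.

≈ 27°

The great circle lies in the plane with unit normal n̂ = (p₁ × p₂)/|p₁ × p₂|.
Here n̂_z ≈ +0.889; the vertex latitude is φ_max = arccos|n̂_z| ≈ 27.2°.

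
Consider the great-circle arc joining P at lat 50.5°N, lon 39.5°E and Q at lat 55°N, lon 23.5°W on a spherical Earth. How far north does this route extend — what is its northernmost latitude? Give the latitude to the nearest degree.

≈ 57°N

The great circle lies in the plane with unit normal n̂ = (p₁ × p₂)/|p₁ × p₂|.
Here n̂_z ≈ -0.539; the vertex latitude is φ_max = arccos|n̂_z| ≈ 57.4°.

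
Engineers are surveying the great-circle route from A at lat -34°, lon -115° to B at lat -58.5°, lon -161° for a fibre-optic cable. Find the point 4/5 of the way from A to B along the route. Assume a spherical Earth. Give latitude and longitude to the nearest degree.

Write both endpoints as unit vectors p₁, p₂ with components (cos φ cos λ, cos φ sin λ, sin φ).
The central angle between the endpoints is δ = arccos(p₁·p₂) ≈ 0.680 rad (38.9°).
Interpolate at f = 4/5 with slerp weights a = sin((1−f)δ)/sin δ ≈ 0.216, b = sin(fδ)/sin δ ≈ 0.823.
p = a·p₁ + b·p₂ ≈ (-0.482, -0.302, -0.822); φ = arcsin(p_z) ≈ -55.32°, λ = atan2(p_y, p_x) ≈ -147.94°.

≈ lat -55°, lon -148°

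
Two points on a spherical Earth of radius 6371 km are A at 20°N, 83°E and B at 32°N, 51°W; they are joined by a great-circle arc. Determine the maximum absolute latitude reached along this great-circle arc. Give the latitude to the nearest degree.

≈ 52°N

The great circle lies in the plane with unit normal n̂ = (p₁ × p₂)/|p₁ × p₂|.
Here n̂_z ≈ -0.618; the vertex latitude is φ_max = arccos|n̂_z| ≈ 51.9°.
Check via Clairaut: cos φ_max = |cos φ₁| · sin C = cos(20.0°)·sin(41.1°) ≈ 0.618, again giving ≈ 51.9°.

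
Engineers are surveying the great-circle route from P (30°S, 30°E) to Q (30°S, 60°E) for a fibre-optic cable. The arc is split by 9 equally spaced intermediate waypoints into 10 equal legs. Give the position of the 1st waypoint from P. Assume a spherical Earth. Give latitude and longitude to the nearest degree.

Convert each endpoint to a unit vector on the sphere (x = cos φ cos λ, y = cos φ sin λ, z = sin φ).
The central angle between the endpoints is δ = arccos(p₁·p₂) ≈ 0.452 rad (25.9°).
Interpolate at f = 1/10 with slerp weights a = sin((1−f)δ)/sin δ ≈ 0.906, b = sin(fδ)/sin δ ≈ 0.103.
p = a·p₁ + b·p₂ ≈ (0.724, 0.470, -0.505); φ = arcsin(p_z) ≈ -30.31°, λ = atan2(p_y, p_x) ≈ 32.97°.

≈ (30°S, 33°E)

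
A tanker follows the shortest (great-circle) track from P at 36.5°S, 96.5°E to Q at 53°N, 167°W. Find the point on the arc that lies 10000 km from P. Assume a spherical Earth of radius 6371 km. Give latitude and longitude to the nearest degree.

From cos δ = sin φ₁ sin φ₂ + cos φ₁ cos φ₂ cos Δλ, the central angle is δ ≈ 2.129 rad (122.0°). The total great-circle distance is δ·R ≈ 2.129 × 6371 ≈ 13565 km, so the target fraction is f = 10000/13565 ≈ 0.737.
Interpolate at f ≈ 0.737 with slerp weights a = sin((1−f)δ)/sin δ ≈ 0.626, b = sin(fδ)/sin δ ≈ 1.179.
p = a·p₁ + b·p₂ ≈ (-0.748, 0.340, 0.569); φ = arcsin(p_z) ≈ 34.71°, λ = atan2(p_y, p_x) ≈ 155.55°.

≈ 35°N, 156°E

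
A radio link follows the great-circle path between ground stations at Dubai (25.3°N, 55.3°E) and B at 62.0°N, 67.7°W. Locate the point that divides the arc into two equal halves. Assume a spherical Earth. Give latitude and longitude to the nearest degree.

≈ 60°N, 24°E

Convert each endpoint to a unit vector on the sphere (x = cos φ cos λ, y = cos φ sin λ, z = sin φ).
The central angle between the endpoints is δ = arccos(p₁·p₂) ≈ 1.424 rad (81.6°).
Interpolate at f = 1/2 with slerp weights a = sin((1−f)δ)/sin δ ≈ 0.660, b = sin(fδ)/sin δ ≈ 0.660.
p = a·p₁ + b·p₂ ≈ (0.458, 0.204, 0.865); φ = arcsin(p_z) ≈ 59.93°, λ = atan2(p_y, p_x) ≈ 24.03°.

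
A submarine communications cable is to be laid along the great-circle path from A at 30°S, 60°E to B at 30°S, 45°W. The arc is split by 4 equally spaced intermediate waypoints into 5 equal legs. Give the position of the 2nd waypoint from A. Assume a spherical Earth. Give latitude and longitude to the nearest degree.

The haversine formula gives a central angle δ ≈ 1.515 rad (86.8°) between the endpoints.
Interpolate at f = 2/5 with slerp weights a = sin((1−f)δ)/sin δ ≈ 0.790, b = sin(fδ)/sin δ ≈ 0.570.
p = a·p₁ + b·p₂ ≈ (0.691, 0.243, -0.680); φ = arcsin(p_z) ≈ -42.86°, λ = atan2(p_y, p_x) ≈ 19.38°.

≈ 43°S, 19°E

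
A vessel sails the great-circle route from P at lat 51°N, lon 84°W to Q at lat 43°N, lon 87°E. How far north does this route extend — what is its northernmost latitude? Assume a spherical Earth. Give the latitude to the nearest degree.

The great circle lies in the plane with unit normal n̂ = (p₁ × p₂)/|p₁ × p₂|.
Here n̂_z ≈ +0.072; the vertex latitude is φ_max = arccos|n̂_z| ≈ 85.9°.
Check via Clairaut: cos φ_max = |cos φ₁| · sin C = cos(51.0°)·sin(6.6°) ≈ 0.072, again giving ≈ 85.9°.

≈ 86°N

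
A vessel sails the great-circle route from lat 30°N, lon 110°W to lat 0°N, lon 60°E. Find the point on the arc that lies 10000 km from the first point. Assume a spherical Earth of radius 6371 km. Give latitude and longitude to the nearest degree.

Write both endpoints as unit vectors p₁, p₂ with components (cos φ cos λ, cos φ sin λ, sin φ).
The central angle between the endpoints is δ = arccos(p₁·p₂) ≈ 2.592 rad (148.5°). The total great-circle distance is δ·R ≈ 2.592 × 6371 ≈ 16515 km, so the target fraction is f = 10000/16515 ≈ 0.606.
Interpolate at f ≈ 0.606 with slerp weights a = sin((1−f)δ)/sin δ ≈ 1.635, b = sin(fδ)/sin δ ≈ 1.915.
p = a·p₁ + b·p₂ ≈ (0.473, 0.328, 0.817); φ = arcsin(p_z) ≈ 54.82°, λ = atan2(p_y, p_x) ≈ 34.75°.

≈ lat 55°N, lon 35°E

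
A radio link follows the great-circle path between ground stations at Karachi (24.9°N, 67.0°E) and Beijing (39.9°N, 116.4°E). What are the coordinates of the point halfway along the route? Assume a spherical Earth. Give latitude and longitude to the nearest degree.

From cos δ = sin φ₁ sin φ₂ + cos φ₁ cos φ₂ cos Δλ, the central angle is δ ≈ 0.763 rad (43.7°).
Interpolate at f = 1/2 with slerp weights a = sin((1−f)δ)/sin δ ≈ 0.539, b = sin(fδ)/sin δ ≈ 0.539.
p = a·p₁ + b·p₂ ≈ (0.007, 0.820, 0.572); φ = arcsin(p_z) ≈ 34.92°, λ = atan2(p_y, p_x) ≈ 89.50°.

≈ (35°N, 89°E)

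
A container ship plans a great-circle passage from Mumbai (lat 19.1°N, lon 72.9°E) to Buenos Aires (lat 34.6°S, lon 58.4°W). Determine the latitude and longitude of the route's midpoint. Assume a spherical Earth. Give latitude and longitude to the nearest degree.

≈ lat 18°S, lon 16°E

Convert each endpoint to a unit vector on the sphere (x = cos φ cos λ, y = cos φ sin λ, z = sin φ).
The central angle between the endpoints is δ = arccos(p₁·p₂) ≈ 2.345 rad (134.4°).
Interpolate at f = 1/2 with slerp weights a = sin((1−f)δ)/sin δ ≈ 1.289, b = sin(fδ)/sin δ ≈ 1.289.
p = a·p₁ + b·p₂ ≈ (0.914, 0.261, -0.310); φ = arcsin(p_z) ≈ -18.07°, λ = atan2(p_y, p_x) ≈ 15.91°.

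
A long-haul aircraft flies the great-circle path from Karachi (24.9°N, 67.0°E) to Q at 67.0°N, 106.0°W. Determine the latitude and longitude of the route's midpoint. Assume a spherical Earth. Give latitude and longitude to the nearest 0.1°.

≈ 68.8°N, 61.8°E

Convert each endpoint to a unit vector on the sphere (x = cos φ cos λ, y = cos φ sin λ, z = sin φ).
The central angle between the endpoints is δ = arccos(p₁·p₂) ≈ 1.535 rad (87.9°).
Interpolate at f = 1/2 with slerp weights a = sin((1−f)δ)/sin δ ≈ 0.695, b = sin(fδ)/sin δ ≈ 0.695.
p = a·p₁ + b·p₂ ≈ (0.171, 0.319, 0.932); φ = arcsin(p_z) ≈ 68.76°, λ = atan2(p_y, p_x) ≈ 61.76°.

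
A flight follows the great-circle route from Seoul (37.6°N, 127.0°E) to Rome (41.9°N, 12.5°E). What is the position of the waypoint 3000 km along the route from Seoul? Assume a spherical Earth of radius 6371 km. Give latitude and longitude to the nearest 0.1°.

≈ (53.6°N, 95.3°E)

The haversine formula gives a central angle δ ≈ 1.407 rad (80.6°) between the endpoints. The total great-circle distance is δ·R ≈ 1.407 × 6371 ≈ 8965 km, so the target fraction is f = 3000/8965 ≈ 0.335.
Interpolate at f ≈ 0.335 with slerp weights a = sin((1−f)δ)/sin δ ≈ 0.816, b = sin(fδ)/sin δ ≈ 0.460.
p = a·p₁ + b·p₂ ≈ (-0.055, 0.591, 0.805); φ = arcsin(p_z) ≈ 53.62°, λ = atan2(p_y, p_x) ≈ 95.33°.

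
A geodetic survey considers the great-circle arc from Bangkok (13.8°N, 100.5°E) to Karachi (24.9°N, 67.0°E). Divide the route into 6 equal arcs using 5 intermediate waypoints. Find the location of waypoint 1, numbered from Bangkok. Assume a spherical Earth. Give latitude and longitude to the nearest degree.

≈ (16°N, 95°E)

From cos δ = sin φ₁ sin φ₂ + cos φ₁ cos φ₂ cos Δλ, the central angle is δ ≈ 0.583 rad (33.4°).
Interpolate at f = 1/6 with slerp weights a = sin((1−f)δ)/sin δ ≈ 0.848, b = sin(fδ)/sin δ ≈ 0.176.
p = a·p₁ + b·p₂ ≈ (-0.088, 0.957, 0.277); φ = arcsin(p_z) ≈ 16.05°, λ = atan2(p_y, p_x) ≈ 95.23°.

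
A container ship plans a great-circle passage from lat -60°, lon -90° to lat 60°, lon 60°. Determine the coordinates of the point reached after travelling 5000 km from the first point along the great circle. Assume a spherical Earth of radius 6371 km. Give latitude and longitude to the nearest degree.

From cos δ = sin φ₁ sin φ₂ + cos φ₁ cos φ₂ cos Δλ, the central angle is δ ≈ 2.882 rad (165.1°). The total great-circle distance is δ·R ≈ 2.882 × 6371 ≈ 18362 km, so the target fraction is f = 5000/18362 ≈ 0.272.
Interpolate at f ≈ 0.272 with slerp weights a = sin((1−f)δ)/sin δ ≈ 3.369, b = sin(fδ)/sin δ ≈ 2.754.
p = a·p₁ + b·p₂ ≈ (0.688, -0.492, -0.533); φ = arcsin(p_z) ≈ -32.20°, λ = atan2(p_y, p_x) ≈ -35.56°.

≈ lat -32°, lon -36°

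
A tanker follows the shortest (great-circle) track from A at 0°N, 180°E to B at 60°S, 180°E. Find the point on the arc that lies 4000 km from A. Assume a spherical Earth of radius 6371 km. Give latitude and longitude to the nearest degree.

Convert each endpoint to a unit vector on the sphere (x = cos φ cos λ, y = cos φ sin λ, z = sin φ).
The central angle between the endpoints is δ = arccos(p₁·p₂) ≈ 1.047 rad (60.0°). The total great-circle distance is δ·R ≈ 1.047 × 6371 ≈ 6672 km, so the target fraction is f = 4000/6672 ≈ 0.600.
Interpolate at f ≈ 0.600 with slerp weights a = sin((1−f)δ)/sin δ ≈ 0.470, b = sin(fδ)/sin δ ≈ 0.678.
p = a·p₁ + b·p₂ ≈ (-0.809, -0.000, -0.587); φ = arcsin(p_z) ≈ -35.97°, λ = atan2(p_y, p_x) ≈ -180.00°.

≈ 36°S, 180°E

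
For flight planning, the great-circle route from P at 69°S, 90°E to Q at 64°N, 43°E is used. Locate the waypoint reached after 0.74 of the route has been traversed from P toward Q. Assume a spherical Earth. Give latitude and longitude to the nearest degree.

Convert each endpoint to a unit vector on the sphere (x = cos φ cos λ, y = cos φ sin λ, z = sin φ).
The central angle between the endpoints is δ = arccos(p₁·p₂) ≈ 2.392 rad (137.1°).
Interpolate at f = 0.74 with slerp weights a = sin((1−f)δ)/sin δ ≈ 0.855, b = sin(fδ)/sin δ ≈ 1.439.
p = a·p₁ + b·p₂ ≈ (0.461, 0.737, 0.495); φ = arcsin(p_z) ≈ 29.65°, λ = atan2(p_y, p_x) ≈ 57.94°.

≈ 30°N, 58°E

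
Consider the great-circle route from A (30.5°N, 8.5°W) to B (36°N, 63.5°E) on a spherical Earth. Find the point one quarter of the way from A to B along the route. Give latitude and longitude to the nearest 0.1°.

Write both endpoints as unit vectors p₁, p₂ with components (cos φ cos λ, cos φ sin λ, sin φ).
The central angle between the endpoints is δ = arccos(p₁·p₂) ≈ 1.031 rad (59.1°).
Interpolate at f = 1/4 with slerp weights a = sin((1−f)δ)/sin δ ≈ 0.814, b = sin(fδ)/sin δ ≈ 0.297.
p = a·p₁ + b·p₂ ≈ (0.801, 0.111, 0.588); φ = arcsin(p_z) ≈ 36.01°, λ = atan2(p_y, p_x) ≈ 7.92°.

≈ (36.0°N, 7.9°E)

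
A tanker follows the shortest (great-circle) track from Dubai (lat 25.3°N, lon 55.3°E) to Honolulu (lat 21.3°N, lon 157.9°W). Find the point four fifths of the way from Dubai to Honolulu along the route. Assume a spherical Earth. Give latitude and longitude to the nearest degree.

≈ lat 40°N, lon 177°W

Convert each endpoint to a unit vector on the sphere (x = cos φ cos λ, y = cos φ sin λ, z = sin φ).
The central angle between the endpoints is δ = arccos(p₁·p₂) ≈ 2.153 rad (123.3°).
Interpolate at f = 4/5 with slerp weights a = sin((1−f)δ)/sin δ ≈ 0.500, b = sin(fδ)/sin δ ≈ 1.183.
p = a·p₁ + b·p₂ ≈ (-0.764, -0.043, 0.643); φ = arcsin(p_z) ≈ 40.04°, λ = atan2(p_y, p_x) ≈ -176.75°.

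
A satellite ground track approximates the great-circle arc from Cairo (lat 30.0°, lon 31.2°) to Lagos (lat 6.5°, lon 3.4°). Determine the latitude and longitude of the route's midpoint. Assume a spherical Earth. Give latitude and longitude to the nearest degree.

The haversine formula gives a central angle δ ≈ 0.613 rad (35.1°) between the endpoints.
Interpolate at f = 1/2 with slerp weights a = sin((1−f)δ)/sin δ ≈ 0.524, b = sin(fδ)/sin δ ≈ 0.524.
p = a·p₁ + b·p₂ ≈ (0.909, 0.266, 0.322); φ = arcsin(p_z) ≈ 18.76°, λ = atan2(p_y, p_x) ≈ 16.33°.

≈ lat 19°, lon 16°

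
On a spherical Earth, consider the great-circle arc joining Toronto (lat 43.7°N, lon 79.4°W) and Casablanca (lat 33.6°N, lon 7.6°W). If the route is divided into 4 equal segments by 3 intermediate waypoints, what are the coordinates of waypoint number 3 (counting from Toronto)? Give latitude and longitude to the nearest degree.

From cos δ = sin φ₁ sin φ₂ + cos φ₁ cos φ₂ cos Δλ, the central angle is δ ≈ 0.964 rad (55.2°).
Interpolate at f = 3/4 with slerp weights a = sin((1−f)δ)/sin δ ≈ 0.291, b = sin(fδ)/sin δ ≈ 0.805.
p = a·p₁ + b·p₂ ≈ (0.704, -0.295, 0.646); φ = arcsin(p_z) ≈ 40.27°, λ = atan2(p_y, p_x) ≈ -22.76°.

≈ lat 40°N, lon 23°W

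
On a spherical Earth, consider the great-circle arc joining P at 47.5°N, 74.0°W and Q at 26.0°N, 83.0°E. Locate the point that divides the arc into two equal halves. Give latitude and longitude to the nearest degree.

Convert each endpoint to a unit vector on the sphere (x = cos φ cos λ, y = cos φ sin λ, z = sin φ).
The central angle between the endpoints is δ = arccos(p₁·p₂) ≈ 1.809 rad (103.6°).
Interpolate at f = 1/2 with slerp weights a = sin((1−f)δ)/sin δ ≈ 0.809, b = sin(fδ)/sin δ ≈ 0.809.
p = a·p₁ + b·p₂ ≈ (0.239, 0.196, 0.951); φ = arcsin(p_z) ≈ 71.97°, λ = atan2(p_y, p_x) ≈ 39.37°.

≈ 72°N, 39°E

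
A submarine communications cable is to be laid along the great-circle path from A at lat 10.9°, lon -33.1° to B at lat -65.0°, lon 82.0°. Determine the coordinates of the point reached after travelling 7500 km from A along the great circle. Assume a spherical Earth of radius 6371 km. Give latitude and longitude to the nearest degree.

Convert each endpoint to a unit vector on the sphere (x = cos φ cos λ, y = cos φ sin λ, z = sin φ).
The central angle between the endpoints is δ = arccos(p₁·p₂) ≈ 1.926 rad (110.3°). The total great-circle distance is δ·R ≈ 1.926 × 6371 ≈ 12268 km, so the target fraction is f = 7500/12268 ≈ 0.611.
Interpolate at f ≈ 0.611 with slerp weights a = sin((1−f)δ)/sin δ ≈ 0.726, b = sin(fδ)/sin δ ≈ 0.985.
p = a·p₁ + b·p₂ ≈ (0.655, 0.023, -0.755); φ = arcsin(p_z) ≈ -49.06°, λ = atan2(p_y, p_x) ≈ 2.01°.

≈ lat -49°, lon 2°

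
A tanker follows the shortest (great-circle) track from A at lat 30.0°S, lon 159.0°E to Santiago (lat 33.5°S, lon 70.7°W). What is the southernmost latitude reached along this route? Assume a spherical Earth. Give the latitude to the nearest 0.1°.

The great circle lies in the plane with unit normal n̂ = (p₁ × p₂)/|p₁ × p₂|.
Here n̂_z ≈ +0.561; the vertex latitude is φ_max = arccos|n̂_z| ≈ 55.9°.

≈ 55.9°S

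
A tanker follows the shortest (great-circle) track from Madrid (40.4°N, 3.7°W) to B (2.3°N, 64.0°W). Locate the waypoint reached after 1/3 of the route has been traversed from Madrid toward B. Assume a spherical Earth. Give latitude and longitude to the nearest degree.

From cos δ = sin φ₁ sin φ₂ + cos φ₁ cos φ₂ cos Δλ, the central angle is δ ≈ 1.156 rad (66.2°).
Interpolate at f = 1/3 with slerp weights a = sin((1−f)δ)/sin δ ≈ 0.761, b = sin(fδ)/sin δ ≈ 0.411.
p = a·p₁ + b·p₂ ≈ (0.758, -0.406, 0.510); φ = arcsin(p_z) ≈ 30.65°, λ = atan2(p_y, p_x) ≈ -28.18°.

≈ (31°N, 28°W)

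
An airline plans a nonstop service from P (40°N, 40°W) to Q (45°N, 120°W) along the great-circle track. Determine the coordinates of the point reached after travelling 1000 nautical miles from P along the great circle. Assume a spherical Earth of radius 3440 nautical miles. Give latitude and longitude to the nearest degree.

≈ (48°N, 61°W)

The haversine formula gives a central angle δ ≈ 0.990 rad (56.7°) between the endpoints. The total great-circle distance is δ·R ≈ 0.990 × 3440 ≈ 3406 nmi, so the target fraction is f = 1000/3406 ≈ 0.294.
Interpolate at f ≈ 0.294 with slerp weights a = sin((1−f)δ)/sin δ ≈ 0.770, b = sin(fδ)/sin δ ≈ 0.343.
p = a·p₁ + b·p₂ ≈ (0.331, -0.589, 0.737); φ = arcsin(p_z) ≈ 47.51°, λ = atan2(p_y, p_x) ≈ -60.69°.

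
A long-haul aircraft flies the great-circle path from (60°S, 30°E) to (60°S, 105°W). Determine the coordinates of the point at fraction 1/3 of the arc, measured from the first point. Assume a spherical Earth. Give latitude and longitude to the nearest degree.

The haversine formula gives a central angle δ ≈ 0.960 rad (55.0°) between the endpoints.
Interpolate at f = 1/3 with slerp weights a = sin((1−f)δ)/sin δ ≈ 0.729, b = sin(fδ)/sin δ ≈ 0.384.
p = a·p₁ + b·p₂ ≈ (0.266, -0.003, -0.964); φ = arcsin(p_z) ≈ -74.57°, λ = atan2(p_y, p_x) ≈ -0.69°.

≈ (75°S, 1°W)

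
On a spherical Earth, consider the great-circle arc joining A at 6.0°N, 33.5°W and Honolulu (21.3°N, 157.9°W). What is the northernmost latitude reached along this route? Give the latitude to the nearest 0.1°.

The great circle lies in the plane with unit normal n̂ = (p₁ × p₂)/|p₁ × p₂|.
Here n̂_z ≈ -0.875; the vertex latitude is φ_max = arccos|n̂_z| ≈ 29.0°.

≈ 29.0°N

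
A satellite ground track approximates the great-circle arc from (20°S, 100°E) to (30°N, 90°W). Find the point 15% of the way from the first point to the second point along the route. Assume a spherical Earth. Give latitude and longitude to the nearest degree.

≈ (0°N, 116°E)

From cos δ = sin φ₁ sin φ₂ + cos φ₁ cos φ₂ cos Δλ, the central angle is δ ≈ 2.906 rad (166.5°).
Interpolate at f = 0.15 with slerp weights a = sin((1−f)δ)/sin δ ≈ 2.668, b = sin(fδ)/sin δ ≈ 1.811.
p = a·p₁ + b·p₂ ≈ (-0.435, 0.900, -0.007); φ = arcsin(p_z) ≈ -0.39°, λ = atan2(p_y, p_x) ≈ 115.81°.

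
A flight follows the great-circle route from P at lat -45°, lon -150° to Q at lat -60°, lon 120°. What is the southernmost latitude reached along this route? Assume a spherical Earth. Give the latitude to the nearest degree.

The great circle lies in the plane with unit normal n̂ = (p₁ × p₂)/|p₁ × p₂|.
Here n̂_z ≈ -0.447; the vertex latitude is φ_max = arccos|n̂_z| ≈ 63.4°.

≈ -63°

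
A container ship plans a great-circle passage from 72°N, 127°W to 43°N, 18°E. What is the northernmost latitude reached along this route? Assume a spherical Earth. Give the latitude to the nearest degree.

≈ 82°N

The great circle lies in the plane with unit normal n̂ = (p₁ × p₂)/|p₁ × p₂|.
Here n̂_z ≈ +0.146; the vertex latitude is φ_max = arccos|n̂_z| ≈ 81.6°.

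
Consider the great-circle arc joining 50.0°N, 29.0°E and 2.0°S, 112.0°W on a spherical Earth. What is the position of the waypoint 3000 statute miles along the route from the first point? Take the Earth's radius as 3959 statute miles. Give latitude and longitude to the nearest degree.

≈ 59°N, 49°W

The haversine formula gives a central angle δ ≈ 2.125 rad (121.7°) between the endpoints. The total great-circle distance is δ·R ≈ 2.125 × 3959 ≈ 8411 mi, so the target fraction is f = 3000/8411 ≈ 0.357.
Interpolate at f ≈ 0.357 with slerp weights a = sin((1−f)δ)/sin δ ≈ 1.151, b = sin(fδ)/sin δ ≈ 0.808.
p = a·p₁ + b·p₂ ≈ (0.345, -0.390, 0.854); φ = arcsin(p_z) ≈ 58.63°, λ = atan2(p_y, p_x) ≈ -48.52°.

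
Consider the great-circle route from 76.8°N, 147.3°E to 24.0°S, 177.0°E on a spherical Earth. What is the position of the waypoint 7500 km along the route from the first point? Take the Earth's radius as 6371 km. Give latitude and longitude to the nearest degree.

The haversine formula gives a central angle δ ≈ 1.787 rad (102.4°) between the endpoints. The total great-circle distance is δ·R ≈ 1.787 × 6371 ≈ 11387 km, so the target fraction is f = 7500/11387 ≈ 0.659.
Interpolate at f ≈ 0.659 with slerp weights a = sin((1−f)δ)/sin δ ≈ 0.587, b = sin(fδ)/sin δ ≈ 0.946.
p = a·p₁ + b·p₂ ≈ (-0.975, 0.118, 0.186); φ = arcsin(p_z) ≈ 10.75°, λ = atan2(p_y, p_x) ≈ 173.13°.

≈ 11°N, 173°E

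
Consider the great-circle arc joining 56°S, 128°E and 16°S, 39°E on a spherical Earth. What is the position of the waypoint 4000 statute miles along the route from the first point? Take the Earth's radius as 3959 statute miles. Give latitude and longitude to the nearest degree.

≈ 31°S, 51°E

From cos δ = sin φ₁ sin φ₂ + cos φ₁ cos φ₂ cos Δλ, the central angle is δ ≈ 1.331 rad (76.2°). The total great-circle distance is δ·R ≈ 1.331 × 3959 ≈ 5268 mi, so the target fraction is f = 4000/5268 ≈ 0.759.
Interpolate at f ≈ 0.759 with slerp weights a = sin((1−f)δ)/sin δ ≈ 0.324, b = sin(fδ)/sin δ ≈ 0.872.
p = a·p₁ + b·p₂ ≈ (0.540, 0.670, -0.509); φ = arcsin(p_z) ≈ -30.60°, λ = atan2(p_y, p_x) ≈ 51.15°.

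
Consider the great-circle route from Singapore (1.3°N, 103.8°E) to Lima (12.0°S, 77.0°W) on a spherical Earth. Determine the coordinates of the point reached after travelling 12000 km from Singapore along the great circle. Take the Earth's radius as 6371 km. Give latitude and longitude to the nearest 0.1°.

The haversine formula gives a central angle δ ≈ 2.954 rad (169.3°) between the endpoints. The total great-circle distance is δ·R ≈ 2.954 × 6371 ≈ 18822 km, so the target fraction is f = 12000/18822 ≈ 0.638.
Interpolate at f ≈ 0.638 with slerp weights a = sin((1−f)δ)/sin δ ≈ 4.714, b = sin(fδ)/sin δ ≈ 5.111.
p = a·p₁ + b·p₂ ≈ (0.000, -0.294, -0.956); φ = arcsin(p_z) ≈ -72.88°, λ = atan2(p_y, p_x) ≈ -89.91°.

≈ 72.9°S, 89.9°W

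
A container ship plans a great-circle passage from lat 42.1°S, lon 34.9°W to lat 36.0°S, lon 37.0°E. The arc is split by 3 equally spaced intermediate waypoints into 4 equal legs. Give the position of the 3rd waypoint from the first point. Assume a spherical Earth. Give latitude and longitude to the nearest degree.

Write both endpoints as unit vectors p₁, p₂ with components (cos φ cos λ, cos φ sin λ, sin φ).
The central angle between the endpoints is δ = arccos(p₁·p₂) ≈ 0.951 rad (54.5°).
Interpolate at f = 3/4 with slerp weights a = sin((1−f)δ)/sin δ ≈ 0.289, b = sin(fδ)/sin δ ≈ 0.804.
p = a·p₁ + b·p₂ ≈ (0.695, 0.269, -0.666); φ = arcsin(p_z) ≈ -41.80°, λ = atan2(p_y, p_x) ≈ 21.11°.

≈ lat 42°S, lon 21°E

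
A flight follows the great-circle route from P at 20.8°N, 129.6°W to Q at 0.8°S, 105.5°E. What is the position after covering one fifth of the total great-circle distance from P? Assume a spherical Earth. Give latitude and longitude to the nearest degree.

≈ 24°N, 156°W

Convert each endpoint to a unit vector on the sphere (x = cos φ cos λ, y = cos φ sin λ, z = sin φ).
The central angle between the endpoints is δ = arccos(p₁·p₂) ≈ 2.141 rad (122.7°).
Interpolate at f = 1/5 with slerp weights a = sin((1−f)δ)/sin δ ≈ 1.176, b = sin(fδ)/sin δ ≈ 0.493.
p = a·p₁ + b·p₂ ≈ (-0.833, -0.372, 0.411); φ = arcsin(p_z) ≈ 24.25°, λ = atan2(p_y, p_x) ≈ -155.94°.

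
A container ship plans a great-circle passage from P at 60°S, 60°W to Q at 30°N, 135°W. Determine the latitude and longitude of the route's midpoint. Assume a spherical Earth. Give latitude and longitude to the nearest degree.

≈ 18°S, 109°W

The haversine formula gives a central angle δ ≈ 1.898 rad (108.7°) between the endpoints.
Interpolate at f = 1/2 with slerp weights a = sin((1−f)δ)/sin δ ≈ 0.858, b = sin(fδ)/sin δ ≈ 0.858.
p = a·p₁ + b·p₂ ≈ (-0.311, -0.897, -0.314); φ = arcsin(p_z) ≈ -18.31°, λ = atan2(p_y, p_x) ≈ -109.12°.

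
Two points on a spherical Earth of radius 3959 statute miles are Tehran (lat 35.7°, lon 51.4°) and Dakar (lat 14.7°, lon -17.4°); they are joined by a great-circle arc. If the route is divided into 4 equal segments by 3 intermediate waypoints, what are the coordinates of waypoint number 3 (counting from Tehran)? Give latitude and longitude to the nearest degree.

≈ lat 23°, lon -3°

Write both endpoints as unit vectors p₁, p₂ with components (cos φ cos λ, cos φ sin λ, sin φ).
The central angle between the endpoints is δ = arccos(p₁·p₂) ≈ 1.124 rad (64.4°).
Interpolate at f = 3/4 with slerp weights a = sin((1−f)δ)/sin δ ≈ 0.307, b = sin(fδ)/sin δ ≈ 0.828.
p = a·p₁ + b·p₂ ≈ (0.920, -0.044, 0.390); φ = arcsin(p_z) ≈ 22.92°, λ = atan2(p_y, p_x) ≈ -2.76°.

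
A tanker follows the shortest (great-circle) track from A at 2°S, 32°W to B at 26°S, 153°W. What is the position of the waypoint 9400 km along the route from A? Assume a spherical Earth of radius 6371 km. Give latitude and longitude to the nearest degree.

≈ 31°S, 117°W

From cos δ = sin φ₁ sin φ₂ + cos φ₁ cos φ₂ cos Δλ, the central angle is δ ≈ 2.035 rad (116.6°). The total great-circle distance is δ·R ≈ 2.035 × 6371 ≈ 12962 km, so the target fraction is f = 9400/12962 ≈ 0.725.
Interpolate at f ≈ 0.725 with slerp weights a = sin((1−f)δ)/sin δ ≈ 0.593, b = sin(fδ)/sin δ ≈ 1.113.
p = a·p₁ + b·p₂ ≈ (-0.389, -0.768, -0.509); φ = arcsin(p_z) ≈ -30.57°, λ = atan2(p_y, p_x) ≈ -116.83°.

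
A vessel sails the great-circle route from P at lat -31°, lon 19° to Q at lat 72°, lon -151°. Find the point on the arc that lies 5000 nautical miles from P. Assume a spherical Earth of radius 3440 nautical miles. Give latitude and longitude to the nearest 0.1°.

Write both endpoints as unit vectors p₁, p₂ with components (cos φ cos λ, cos φ sin λ, sin φ).
The central angle between the endpoints is δ = arccos(p₁·p₂) ≈ 2.420 rad (138.6°). The total great-circle distance is δ·R ≈ 2.420 × 3440 ≈ 8324 nmi, so the target fraction is f = 5000/8324 ≈ 0.601.
Interpolate at f ≈ 0.601 with slerp weights a = sin((1−f)δ)/sin δ ≈ 1.245, b = sin(fδ)/sin δ ≈ 1.503.
p = a·p₁ + b·p₂ ≈ (0.603, 0.122, 0.788); φ = arcsin(p_z) ≈ 52.02°, λ = atan2(p_y, p_x) ≈ 11.47°.

≈ lat 52.0°, lon 11.5°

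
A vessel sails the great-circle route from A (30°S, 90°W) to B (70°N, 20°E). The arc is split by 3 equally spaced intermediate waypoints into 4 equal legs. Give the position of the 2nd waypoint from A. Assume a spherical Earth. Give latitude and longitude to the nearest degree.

≈ (28°N, 67°W)

From cos δ = sin φ₁ sin φ₂ + cos φ₁ cos φ₂ cos Δλ, the central angle is δ ≈ 2.179 rad (124.8°).
Interpolate at f = 2/4 with slerp weights a = sin((1−f)δ)/sin δ ≈ 1.080, b = sin(fδ)/sin δ ≈ 1.080.
p = a·p₁ + b·p₂ ≈ (0.347, -0.809, 0.475); φ = arcsin(p_z) ≈ 28.34°, λ = atan2(p_y, p_x) ≈ -66.78°.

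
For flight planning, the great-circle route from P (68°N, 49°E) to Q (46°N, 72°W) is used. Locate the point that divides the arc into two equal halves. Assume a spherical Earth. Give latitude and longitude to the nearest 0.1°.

Write both endpoints as unit vectors p₁, p₂ with components (cos φ cos λ, cos φ sin λ, sin φ).
The central angle between the endpoints is δ = arccos(p₁·p₂) ≈ 1.009 rad (57.8°).
Interpolate at f = 1/2 with slerp weights a = sin((1−f)δ)/sin δ ≈ 0.571, b = sin(fδ)/sin δ ≈ 0.571.
p = a·p₁ + b·p₂ ≈ (0.263, -0.216, 0.940); φ = arcsin(p_z) ≈ 70.11°, λ = atan2(p_y, p_x) ≈ -39.38°.

≈ (70.1°N, 39.4°W)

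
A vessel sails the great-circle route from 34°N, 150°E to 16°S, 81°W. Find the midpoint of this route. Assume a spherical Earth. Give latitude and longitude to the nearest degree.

Convert each endpoint to a unit vector on the sphere (x = cos φ cos λ, y = cos φ sin λ, z = sin φ).
The central angle between the endpoints is δ = arccos(p₁·p₂) ≈ 2.286 rad (131.0°).
Interpolate at f = 1/2 with slerp weights a = sin((1−f)δ)/sin δ ≈ 1.205, b = sin(fδ)/sin δ ≈ 1.205.
p = a·p₁ + b·p₂ ≈ (-0.684, -0.645, 0.342); φ = arcsin(p_z) ≈ 19.98°, λ = atan2(p_y, p_x) ≈ -136.70°.

≈ 20°N, 137°W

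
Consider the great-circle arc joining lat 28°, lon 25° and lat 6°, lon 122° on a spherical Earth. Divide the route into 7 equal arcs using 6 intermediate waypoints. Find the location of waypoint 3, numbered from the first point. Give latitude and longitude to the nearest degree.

≈ lat 26°, lon 70°

Write both endpoints as unit vectors p₁, p₂ with components (cos φ cos λ, cos φ sin λ, sin φ).
The central angle between the endpoints is δ = arccos(p₁·p₂) ≈ 1.629 rad (93.3°).
Interpolate at f = 3/7 with slerp weights a = sin((1−f)δ)/sin δ ≈ 0.803, b = sin(fδ)/sin δ ≈ 0.644.
p = a·p₁ + b·p₂ ≈ (0.304, 0.843, 0.444); φ = arcsin(p_z) ≈ 26.39°, λ = atan2(p_y, p_x) ≈ 70.19°.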